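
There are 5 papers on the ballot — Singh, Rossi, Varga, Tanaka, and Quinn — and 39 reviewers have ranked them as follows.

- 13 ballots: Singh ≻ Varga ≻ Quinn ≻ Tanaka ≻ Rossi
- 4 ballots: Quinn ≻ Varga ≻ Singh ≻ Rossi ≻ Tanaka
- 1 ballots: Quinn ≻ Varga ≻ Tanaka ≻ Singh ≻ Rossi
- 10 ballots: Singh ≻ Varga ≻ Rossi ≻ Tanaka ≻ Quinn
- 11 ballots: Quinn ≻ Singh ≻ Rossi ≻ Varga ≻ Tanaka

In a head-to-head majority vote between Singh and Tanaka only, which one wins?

Ballots ranking Singh above Tanaka: 13+4+10+11 = 38.
Ballots ranking Tanaka above Singh: 1.
Singh wins the head-to-head, 38–1.

Singh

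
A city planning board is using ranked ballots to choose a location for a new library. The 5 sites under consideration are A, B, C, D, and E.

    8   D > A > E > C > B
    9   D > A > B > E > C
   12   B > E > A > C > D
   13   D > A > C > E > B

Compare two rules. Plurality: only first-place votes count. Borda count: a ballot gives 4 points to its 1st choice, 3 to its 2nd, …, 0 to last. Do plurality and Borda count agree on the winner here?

Plurality first-place counts: A 0, B 12, C 0, D 30, E 0 → D.
Borda totals: A 114, B 66, C 46, D 120, E 74 → D.
The two rules agree on D.

Yes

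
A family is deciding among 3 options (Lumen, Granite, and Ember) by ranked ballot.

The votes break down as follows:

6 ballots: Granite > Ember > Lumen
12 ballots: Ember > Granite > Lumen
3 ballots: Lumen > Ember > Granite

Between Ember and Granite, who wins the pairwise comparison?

Ember

Ballots ranking Ember above Granite: 12+3 = 15.
Ballots ranking Granite above Ember: 6.
Ember wins the head-to-head, 15–6.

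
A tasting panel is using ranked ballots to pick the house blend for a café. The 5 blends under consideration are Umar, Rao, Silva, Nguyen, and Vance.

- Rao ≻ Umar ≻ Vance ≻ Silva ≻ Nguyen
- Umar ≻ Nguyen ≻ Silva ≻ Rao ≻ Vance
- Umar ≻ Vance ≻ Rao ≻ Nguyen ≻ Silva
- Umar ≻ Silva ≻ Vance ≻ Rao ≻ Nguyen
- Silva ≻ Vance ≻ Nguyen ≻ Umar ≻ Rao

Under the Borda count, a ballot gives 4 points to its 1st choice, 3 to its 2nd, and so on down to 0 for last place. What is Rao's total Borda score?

8

Borda scores:
  Umar: 3 + 4 + 4 + 4 + 1 = 16
  Rao: 4 + 1 + 2 + 1 + 0 = 8
  Silva: 1 + 2 + 0 + 3 + 4 = 10
  Nguyen: 0 + 3 + 1 + 0 + 2 = 6
  Vance: 2 + 0 + 3 + 2 + 3 = 10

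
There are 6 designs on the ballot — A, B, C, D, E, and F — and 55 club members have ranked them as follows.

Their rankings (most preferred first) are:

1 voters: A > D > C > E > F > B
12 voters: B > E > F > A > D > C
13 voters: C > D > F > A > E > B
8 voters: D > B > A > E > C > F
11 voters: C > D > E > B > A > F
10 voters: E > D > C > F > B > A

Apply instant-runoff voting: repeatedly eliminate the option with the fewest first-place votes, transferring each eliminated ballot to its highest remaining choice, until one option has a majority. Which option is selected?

C

Round 1: C 24, B 12, E 10, D 8, A 1, F 0. F has the fewest and is eliminated.
Round 2: C 24, B 12, E 10, D 8, A 1. A has the fewest and is eliminated.
Round 3: C 24, B 12, E 10, D 9. D has the fewest and is eliminated.
Round 4: C 25, B 20, E 10. E has the fewest and is eliminated.
Round 5: C 35, B 20. C has a majority.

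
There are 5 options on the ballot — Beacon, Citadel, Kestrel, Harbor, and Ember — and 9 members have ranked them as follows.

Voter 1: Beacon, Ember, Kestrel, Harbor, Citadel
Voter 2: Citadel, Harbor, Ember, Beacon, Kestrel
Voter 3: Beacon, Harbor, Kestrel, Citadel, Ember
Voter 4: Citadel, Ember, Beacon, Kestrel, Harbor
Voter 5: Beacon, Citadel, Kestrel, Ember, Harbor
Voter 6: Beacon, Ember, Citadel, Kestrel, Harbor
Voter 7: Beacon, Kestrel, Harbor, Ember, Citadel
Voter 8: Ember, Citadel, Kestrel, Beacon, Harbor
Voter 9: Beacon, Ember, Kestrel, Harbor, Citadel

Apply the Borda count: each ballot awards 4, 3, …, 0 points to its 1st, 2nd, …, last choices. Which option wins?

Beacon

Borda scores:
  Beacon: 4 + 1 + 4 + 2 + 4 + 4 + 4 + 1 + 4 = 28
  Citadel: 0 + 4 + 1 + 4 + 3 + 2 + 0 + 3 + 0 = 17
  Kestrel: 2 + 0 + 2 + 1 + 2 + 1 + 3 + 2 + 2 = 15
  Harbor: 1 + 3 + 3 + 0 + 0 + 0 + 2 + 0 + 1 = 10
  Ember: 3 + 2 + 0 + 3 + 1 + 3 + 1 + 4 + 3 = 20
Beacon has the highest total.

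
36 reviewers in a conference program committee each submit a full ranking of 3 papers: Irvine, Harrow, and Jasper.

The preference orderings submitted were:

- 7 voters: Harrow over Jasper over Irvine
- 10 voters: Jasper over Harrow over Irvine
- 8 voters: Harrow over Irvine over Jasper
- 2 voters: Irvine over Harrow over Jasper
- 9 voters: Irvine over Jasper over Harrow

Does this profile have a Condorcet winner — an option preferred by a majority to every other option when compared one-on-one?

No

Head-to-head results (36 voters total):
Irvine vs Harrow: Harrow wins 25–11.
Irvine vs Jasper: Irvine wins 19–17.
Harrow vs Jasper: Jasper wins 19–17.
No candidate beats all others: Irvine beats Jasper beats Harrow beats Irvine, a majority cycle.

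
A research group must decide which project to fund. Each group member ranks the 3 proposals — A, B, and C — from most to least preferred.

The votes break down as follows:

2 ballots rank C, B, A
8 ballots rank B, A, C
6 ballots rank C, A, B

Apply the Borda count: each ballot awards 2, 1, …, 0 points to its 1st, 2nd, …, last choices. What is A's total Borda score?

Borda scores:
  A: 2·0 + 8·1 + 6·1 = 14
  B: 2·1 + 8·2 + 6·0 = 18
  C: 2·2 + 8·0 + 6·2 = 16

14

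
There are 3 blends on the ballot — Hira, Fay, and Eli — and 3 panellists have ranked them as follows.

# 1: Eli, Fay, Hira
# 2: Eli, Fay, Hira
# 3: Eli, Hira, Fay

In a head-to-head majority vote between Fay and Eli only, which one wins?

Eli

Ballots ranking Fay above Eli: 0.
Ballots ranking Eli above Fay: 3.
Eli wins the head-to-head, 3–0.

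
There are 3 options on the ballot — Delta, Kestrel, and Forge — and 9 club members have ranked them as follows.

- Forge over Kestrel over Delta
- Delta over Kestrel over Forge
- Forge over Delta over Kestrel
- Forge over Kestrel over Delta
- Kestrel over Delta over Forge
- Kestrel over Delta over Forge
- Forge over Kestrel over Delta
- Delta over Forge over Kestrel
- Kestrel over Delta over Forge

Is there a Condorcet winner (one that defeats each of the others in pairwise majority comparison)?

No

Head-to-head results (9 voters total):
Delta vs Kestrel: Kestrel wins 6–3.
Delta vs Forge: Delta wins 5–4.
Kestrel vs Forge: Forge wins 5–4.
No candidate beats all others: Delta beats Forge beats Kestrel beats Delta, a majority cycle.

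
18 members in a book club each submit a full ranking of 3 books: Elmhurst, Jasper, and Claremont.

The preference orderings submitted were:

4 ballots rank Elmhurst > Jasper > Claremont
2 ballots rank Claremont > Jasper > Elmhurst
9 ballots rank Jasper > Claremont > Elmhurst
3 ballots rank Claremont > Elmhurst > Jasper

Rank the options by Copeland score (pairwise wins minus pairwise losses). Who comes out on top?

Jasper

Pairwise results:
  Elmhurst vs Jasper: Jasper wins 11–7.
  Elmhurst vs Claremont: Claremont wins 14–4.
  Jasper vs Claremont: Jasper wins 13–5.
Copeland scores (wins − losses):
  Elmhurst: 0 − 2 = -2
  Jasper: 2 − 0 = 2
  Claremont: 1 − 1 = 0
Jasper has the best Copeland score.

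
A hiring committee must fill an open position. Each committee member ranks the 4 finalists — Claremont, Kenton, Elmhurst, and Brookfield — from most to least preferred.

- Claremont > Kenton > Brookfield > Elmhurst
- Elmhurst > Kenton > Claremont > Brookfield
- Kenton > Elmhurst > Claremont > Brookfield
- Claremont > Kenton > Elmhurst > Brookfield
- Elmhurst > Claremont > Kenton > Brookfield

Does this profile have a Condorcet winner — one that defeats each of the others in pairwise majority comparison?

No

Head-to-head results (5 voters total):
Claremont vs Kenton: Claremont wins 3–2.
Claremont vs Elmhurst: Elmhurst wins 3–2.
Claremont vs Brookfield: Claremont wins 5–0.
Kenton vs Elmhurst: Kenton wins 3–2.
Kenton vs Brookfield: Kenton wins 5–0.
Elmhurst vs Brookfield: Elmhurst wins 4–1.
No candidate beats all others: Claremont beats Kenton beats Elmhurst beats Claremont, a majority cycle.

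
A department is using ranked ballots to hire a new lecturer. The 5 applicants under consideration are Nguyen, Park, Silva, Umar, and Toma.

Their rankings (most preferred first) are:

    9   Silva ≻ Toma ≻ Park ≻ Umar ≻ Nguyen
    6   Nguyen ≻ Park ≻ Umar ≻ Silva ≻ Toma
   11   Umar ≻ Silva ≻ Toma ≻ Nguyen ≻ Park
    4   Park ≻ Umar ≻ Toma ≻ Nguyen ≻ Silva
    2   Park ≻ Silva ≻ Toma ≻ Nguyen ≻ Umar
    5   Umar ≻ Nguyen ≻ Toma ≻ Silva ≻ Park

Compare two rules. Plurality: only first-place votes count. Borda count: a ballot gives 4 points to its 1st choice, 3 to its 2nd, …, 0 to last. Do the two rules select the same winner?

Yes

Plurality first-place counts: Nguyen 6, Park 6, Silva 9, Umar 16, Toma 0 → Umar.
Borda totals: Nguyen 56, Park 60, Silva 86, Umar 97, Toma 71 → Umar.
The two rules agree on Umar.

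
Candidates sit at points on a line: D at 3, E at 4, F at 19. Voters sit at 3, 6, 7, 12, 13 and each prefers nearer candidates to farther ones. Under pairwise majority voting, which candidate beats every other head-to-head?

E

With single-peaked preferences on a line, the Condorcet winner is the candidate closest to the median voter.
The median voter (position 7) is closest to E at 4.
Check: E vs F — voters closer to E: 3 of 5.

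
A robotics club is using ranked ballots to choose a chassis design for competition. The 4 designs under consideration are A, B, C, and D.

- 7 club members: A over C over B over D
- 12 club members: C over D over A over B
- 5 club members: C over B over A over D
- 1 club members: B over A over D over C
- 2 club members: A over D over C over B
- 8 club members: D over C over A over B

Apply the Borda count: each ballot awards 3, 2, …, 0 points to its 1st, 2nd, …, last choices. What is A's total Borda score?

Borda scores:
  A: 7·3 + 12·1 + 5·1 + 2 + 2·3 + 8·1 = 54
  B: 7·1 + 12·0 + 5·2 + 3 + 2·0 + 8·0 = 20
  C: 7·2 + 12·3 + 5·3 + 0 + 2·1 + 8·2 = 83
  D: 7·0 + 12·2 + 5·0 + 1 + 2·2 + 8·3 = 53

54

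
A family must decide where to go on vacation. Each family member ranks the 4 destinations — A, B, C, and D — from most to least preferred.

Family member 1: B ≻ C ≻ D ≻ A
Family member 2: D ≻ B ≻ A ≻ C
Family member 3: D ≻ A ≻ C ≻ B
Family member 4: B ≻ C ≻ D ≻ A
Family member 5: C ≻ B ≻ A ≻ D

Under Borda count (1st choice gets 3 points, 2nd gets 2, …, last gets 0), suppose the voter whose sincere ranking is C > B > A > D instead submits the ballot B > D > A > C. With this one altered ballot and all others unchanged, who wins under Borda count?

B

Borda totals with the altered ballot: A 4, B 11, C 5, D 10.
The winner is unchanged: still B.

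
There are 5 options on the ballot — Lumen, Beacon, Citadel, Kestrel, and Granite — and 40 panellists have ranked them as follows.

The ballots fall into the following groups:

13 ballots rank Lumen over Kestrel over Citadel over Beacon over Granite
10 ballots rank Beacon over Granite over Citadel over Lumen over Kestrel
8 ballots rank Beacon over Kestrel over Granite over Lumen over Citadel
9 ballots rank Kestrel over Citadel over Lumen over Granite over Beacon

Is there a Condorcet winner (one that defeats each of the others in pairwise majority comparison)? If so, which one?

Lumen

Head-to-head results (40 voters total):
Lumen vs Beacon: Lumen wins 22–18.
Lumen vs Citadel: Lumen wins 21–19.
Lumen vs Kestrel: Lumen wins 23–17.
Lumen vs Granite: Lumen wins 22–18.
Beacon vs Citadel: Citadel wins 22–18.
Beacon vs Kestrel: Kestrel wins 22–18.
Beacon vs Granite: Beacon wins 31–9.
Citadel vs Kestrel: Kestrel wins 30–10.
Citadel vs Granite: Citadel wins 22–18.
Kestrel vs Granite: Kestrel wins 30–10.
Lumen beats each rival — Beacon (22–18), Citadel (21–19), Kestrel (23–17), Granite (22–18) — so Lumen is the Condorcet winner.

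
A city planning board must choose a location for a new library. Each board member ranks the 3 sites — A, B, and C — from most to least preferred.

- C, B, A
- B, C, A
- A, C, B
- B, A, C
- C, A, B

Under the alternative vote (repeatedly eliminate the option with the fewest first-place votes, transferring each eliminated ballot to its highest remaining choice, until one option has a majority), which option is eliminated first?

A

Round 1: B 2, C 2, A 1. A has the fewest and is eliminated.
Round 2: C 3, B 2. C has a majority.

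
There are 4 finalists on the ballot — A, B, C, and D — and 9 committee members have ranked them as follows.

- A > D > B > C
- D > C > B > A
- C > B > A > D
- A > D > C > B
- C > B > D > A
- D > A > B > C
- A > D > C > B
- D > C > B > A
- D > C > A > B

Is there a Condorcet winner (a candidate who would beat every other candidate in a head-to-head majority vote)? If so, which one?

Head-to-head results (9 voters total):
A vs B: A wins 5–4.
A vs C: C wins 5–4.
A vs D: D wins 5–4.
B vs C: C wins 7–2.
B vs D: D wins 7–2.
C vs D: D wins 7–2.
D beats each rival — A (5–4), B (7–2), C (7–2) — so D is the Condorcet winner.

D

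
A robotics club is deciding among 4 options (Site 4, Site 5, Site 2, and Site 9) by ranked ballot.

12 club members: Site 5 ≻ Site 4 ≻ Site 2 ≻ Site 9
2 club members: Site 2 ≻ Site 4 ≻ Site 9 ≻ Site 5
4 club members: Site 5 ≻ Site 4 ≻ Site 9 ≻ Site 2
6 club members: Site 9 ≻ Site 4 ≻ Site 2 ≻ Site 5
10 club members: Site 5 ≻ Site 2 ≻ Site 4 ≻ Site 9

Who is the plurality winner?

First-place vote totals:
  Site 4: 0
  Site 5: 26
  Site 2: 2
  Site 9: 6
Site 5 has the most first-place votes.

Site 5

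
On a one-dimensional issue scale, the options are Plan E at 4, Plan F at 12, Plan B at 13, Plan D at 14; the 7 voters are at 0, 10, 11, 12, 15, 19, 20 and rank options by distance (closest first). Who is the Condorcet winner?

Plan F

With single-peaked preferences on a line, the Condorcet winner is the candidate closest to the median voter.
The median voter (position 12) is closest to Plan F at 12.
Check: Plan F vs Plan E — voters closer to Plan F: 6 of 7.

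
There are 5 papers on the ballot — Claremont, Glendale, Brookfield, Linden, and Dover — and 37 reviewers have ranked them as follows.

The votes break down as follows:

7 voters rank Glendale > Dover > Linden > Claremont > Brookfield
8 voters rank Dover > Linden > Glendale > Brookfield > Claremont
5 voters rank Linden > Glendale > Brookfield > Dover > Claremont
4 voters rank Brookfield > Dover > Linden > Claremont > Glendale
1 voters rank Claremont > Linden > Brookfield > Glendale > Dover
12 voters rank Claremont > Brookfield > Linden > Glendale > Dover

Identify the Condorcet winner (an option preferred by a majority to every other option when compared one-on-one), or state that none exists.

Head-to-head results (37 voters total):
Claremont vs Glendale: Glendale wins 20–17.
Claremont vs Brookfield: Claremont wins 20–17.
Claremont vs Linden: Linden wins 24–13.
Claremont vs Dover: Dover wins 24–13.
Glendale vs Brookfield: Glendale wins 20–17.
Glendale vs Linden: Linden wins 30–7.
Glendale vs Dover: Glendale wins 25–12.
Brookfield vs Linden: Linden wins 21–16.
Brookfield vs Dover: Brookfield wins 22–15.
Linden vs Dover: Dover wins 19–18.
No candidate beats all others: Claremont beats Brookfield beats Dover beats Claremont, a majority cycle.

No Condorcet winner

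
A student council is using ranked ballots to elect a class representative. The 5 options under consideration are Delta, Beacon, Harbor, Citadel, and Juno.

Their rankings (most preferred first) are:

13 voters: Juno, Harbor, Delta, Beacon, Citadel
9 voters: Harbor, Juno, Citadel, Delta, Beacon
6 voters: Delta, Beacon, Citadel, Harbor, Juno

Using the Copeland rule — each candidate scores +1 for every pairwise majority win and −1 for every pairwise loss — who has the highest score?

Harbor

Pairwise results:
  Delta vs Beacon: Delta wins 28–0.
  Delta vs Harbor: Harbor wins 22–6.
  Delta vs Citadel: Delta wins 19–9.
  Delta vs Juno: Juno wins 22–6.
  Beacon vs Harbor: Harbor wins 22–6.
  Beacon vs Citadel: Beacon wins 19–9.
  Beacon vs Juno: Juno wins 22–6.
  Harbor vs Citadel: Harbor wins 22–6.
  Harbor vs Juno: Harbor wins 15–13.
  Citadel vs Juno: Juno wins 22–6.
Copeland scores (wins − losses):
  Delta: 2 − 2 = 0
  Beacon: 1 − 3 = -2
  Harbor: 4 − 0 = 4
  Citadel: 0 − 4 = -4
  Juno: 3 − 1 = 2
Harbor has the best Copeland score.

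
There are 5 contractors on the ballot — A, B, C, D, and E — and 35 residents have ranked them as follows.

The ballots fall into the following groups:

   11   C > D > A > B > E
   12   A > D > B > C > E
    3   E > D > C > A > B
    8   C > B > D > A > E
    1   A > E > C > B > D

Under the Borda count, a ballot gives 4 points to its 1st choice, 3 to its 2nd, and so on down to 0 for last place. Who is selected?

Borda scores:
  A: 11·2 + 12·4 + 3·1 + 8·1 + 4 = 85
  B: 11·1 + 12·2 + 3·0 + 8·3 + 1 = 60
  C: 11·4 + 12·1 + 3·2 + 8·4 + 2 = 96
  D: 11·3 + 12·3 + 3·3 + 8·2 + 0 = 94
  E: 11·0 + 12·0 + 3·4 + 8·0 + 3 = 15
C has the highest total.

C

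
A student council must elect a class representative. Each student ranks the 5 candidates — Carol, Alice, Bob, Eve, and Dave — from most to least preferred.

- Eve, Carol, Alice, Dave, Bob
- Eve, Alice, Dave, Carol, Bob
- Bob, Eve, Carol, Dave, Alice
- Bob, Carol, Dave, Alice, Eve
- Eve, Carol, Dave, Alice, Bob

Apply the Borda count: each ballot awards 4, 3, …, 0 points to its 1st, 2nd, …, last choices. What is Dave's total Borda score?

8

Borda scores:
  Carol: 3 + 1 + 2 + 3 + 3 = 12
  Alice: 2 + 3 + 0 + 1 + 1 = 7
  Bob: 0 + 0 + 4 + 4 + 0 = 8
  Eve: 4 + 4 + 3 + 0 + 4 = 15
  Dave: 1 + 2 + 1 + 2 + 2 = 8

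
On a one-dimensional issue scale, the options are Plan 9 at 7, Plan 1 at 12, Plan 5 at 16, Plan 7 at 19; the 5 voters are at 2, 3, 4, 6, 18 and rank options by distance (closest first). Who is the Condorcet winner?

Plan 9

With single-peaked preferences on a line, the Condorcet winner is the candidate closest to the median voter.
The median voter (position 4) is closest to Plan 9 at 7.
Check: Plan 9 vs Plan 1 — voters closer to Plan 9: 4 of 5.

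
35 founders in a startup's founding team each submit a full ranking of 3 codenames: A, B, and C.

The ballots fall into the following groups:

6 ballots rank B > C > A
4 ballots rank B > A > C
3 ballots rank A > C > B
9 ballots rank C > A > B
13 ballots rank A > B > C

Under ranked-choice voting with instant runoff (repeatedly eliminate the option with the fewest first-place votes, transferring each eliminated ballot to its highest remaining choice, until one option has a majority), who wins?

Round 1: A 16, B 10, C 9. C has the fewest and is eliminated.
Round 2: A 25, B 10. A has a majority.

A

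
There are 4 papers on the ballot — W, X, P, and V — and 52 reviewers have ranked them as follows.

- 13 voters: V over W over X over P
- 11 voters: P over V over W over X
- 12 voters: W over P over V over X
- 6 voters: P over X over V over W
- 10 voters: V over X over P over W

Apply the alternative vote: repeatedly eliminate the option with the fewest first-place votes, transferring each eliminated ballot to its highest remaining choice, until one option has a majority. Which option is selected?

P

Round 1: V 23, P 17, W 12, X 0. X has the fewest and is eliminated.
Round 2: V 23, P 17, W 12. W has the fewest and is eliminated.
Round 3: P 29, V 23. P has a majority.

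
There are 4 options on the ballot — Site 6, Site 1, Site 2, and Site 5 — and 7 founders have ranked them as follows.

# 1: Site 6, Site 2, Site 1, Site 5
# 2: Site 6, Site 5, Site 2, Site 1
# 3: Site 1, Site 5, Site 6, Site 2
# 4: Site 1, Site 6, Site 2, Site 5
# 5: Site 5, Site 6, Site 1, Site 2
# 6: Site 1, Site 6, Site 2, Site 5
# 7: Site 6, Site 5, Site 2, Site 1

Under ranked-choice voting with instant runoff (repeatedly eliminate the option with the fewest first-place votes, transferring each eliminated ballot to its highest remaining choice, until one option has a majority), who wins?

Round 1: Site 6 3, Site 1 3, Site 5 1, Site 2 0. Site 2 has the fewest and is eliminated.
Round 2: Site 6 3, Site 1 3, Site 5 1. Site 5 has the fewest and is eliminated.
Round 3: Site 6 4, Site 1 3. Site 6 has a majority.

Site 6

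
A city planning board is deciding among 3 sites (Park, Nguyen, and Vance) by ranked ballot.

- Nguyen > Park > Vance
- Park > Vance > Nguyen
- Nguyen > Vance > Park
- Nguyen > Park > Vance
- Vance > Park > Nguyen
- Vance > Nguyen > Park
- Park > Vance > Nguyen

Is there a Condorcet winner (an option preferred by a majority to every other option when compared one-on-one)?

Head-to-head results (7 voters total):
Park vs Nguyen: Nguyen wins 4–3.
Park vs Vance: Park wins 4–3.
Nguyen vs Vance: Vance wins 4–3.
No candidate beats all others: Park beats Vance beats Nguyen beats Park, a majority cycle.

No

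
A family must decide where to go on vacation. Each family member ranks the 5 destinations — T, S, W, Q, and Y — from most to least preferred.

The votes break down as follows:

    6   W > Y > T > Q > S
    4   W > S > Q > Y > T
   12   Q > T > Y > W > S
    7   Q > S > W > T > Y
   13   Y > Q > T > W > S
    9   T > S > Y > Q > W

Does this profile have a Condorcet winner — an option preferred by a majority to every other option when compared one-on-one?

Head-to-head results (51 voters total):
T vs S: T wins 40–11.
T vs W: T wins 34–17.
T vs Q: Q wins 36–15.
T vs Y: T wins 28–23.
S vs W: W wins 35–16.
S vs Q: Q wins 38–13.
S vs Y: Y wins 31–20.
W vs Q: Q wins 41–10.
W vs Y: Y wins 34–17.
Q vs Y: Y wins 28–23.
No candidate beats all others: T beats Y beats Q beats T, a majority cycle.

No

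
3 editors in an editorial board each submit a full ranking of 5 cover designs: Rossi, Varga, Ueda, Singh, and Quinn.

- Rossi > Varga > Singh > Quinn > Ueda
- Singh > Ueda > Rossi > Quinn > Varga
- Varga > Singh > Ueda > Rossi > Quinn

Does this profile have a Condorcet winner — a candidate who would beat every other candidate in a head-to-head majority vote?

Head-to-head results (3 voters total):
Rossi vs Varga: Rossi wins 2–1.
Rossi vs Ueda: Ueda wins 2–1.
Rossi vs Singh: Singh wins 2–1.
Rossi vs Quinn: Rossi wins 3–0.
Varga vs Ueda: Varga wins 2–1.
Varga vs Singh: Varga wins 2–1.
Varga vs Quinn: Varga wins 2–1.
Ueda vs Singh: Singh wins 3–0.
Ueda vs Quinn: Ueda wins 2–1.
Singh vs Quinn: Singh wins 3–0.
No candidate beats all others: Rossi beats Varga beats Ueda beats Rossi, a majority cycle.

No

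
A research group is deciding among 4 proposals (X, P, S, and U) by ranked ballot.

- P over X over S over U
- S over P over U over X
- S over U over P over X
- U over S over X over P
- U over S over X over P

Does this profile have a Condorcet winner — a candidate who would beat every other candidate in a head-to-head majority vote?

Head-to-head results (5 voters total):
X vs P: P wins 3–2.
X vs S: S wins 4–1.
X vs U: U wins 4–1.
P vs S: S wins 4–1.
P vs U: U wins 3–2.
S vs U: S wins 3–2.
S beats each rival — X (4–1), P (4–1), U (3–2) — so S is the Condorcet winner.

Yes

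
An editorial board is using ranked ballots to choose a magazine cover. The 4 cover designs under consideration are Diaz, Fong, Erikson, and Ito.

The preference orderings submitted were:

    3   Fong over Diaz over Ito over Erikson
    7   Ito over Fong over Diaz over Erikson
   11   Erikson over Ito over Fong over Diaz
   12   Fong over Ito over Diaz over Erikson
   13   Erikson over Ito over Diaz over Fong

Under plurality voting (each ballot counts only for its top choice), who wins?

First-place vote totals:
  Diaz: 0
  Fong: 15
  Erikson: 24
  Ito: 7
Erikson has the most first-place votes.

Erikson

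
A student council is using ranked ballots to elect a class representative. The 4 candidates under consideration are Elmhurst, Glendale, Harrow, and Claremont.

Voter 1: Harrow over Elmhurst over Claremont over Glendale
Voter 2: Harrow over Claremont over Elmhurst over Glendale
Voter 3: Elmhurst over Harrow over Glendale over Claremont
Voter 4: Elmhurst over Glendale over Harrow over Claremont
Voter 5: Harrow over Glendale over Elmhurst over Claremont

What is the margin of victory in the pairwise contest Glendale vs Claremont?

Ballots ranking Glendale above Claremont: 3.
Ballots ranking Claremont above Glendale: 2.
Glendale wins 3–2, a margin of 1.

1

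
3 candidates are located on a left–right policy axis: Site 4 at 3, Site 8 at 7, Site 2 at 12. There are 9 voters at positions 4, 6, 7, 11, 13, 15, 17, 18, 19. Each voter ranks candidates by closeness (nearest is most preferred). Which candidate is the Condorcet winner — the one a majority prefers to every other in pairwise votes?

With single-peaked preferences on a line, the Condorcet winner is the candidate closest to the median voter.
The median voter (position 13) is closest to Site 2 at 12.
Check: Site 2 vs Site 8 — voters closer to Site 2: 6 of 9.

Site 2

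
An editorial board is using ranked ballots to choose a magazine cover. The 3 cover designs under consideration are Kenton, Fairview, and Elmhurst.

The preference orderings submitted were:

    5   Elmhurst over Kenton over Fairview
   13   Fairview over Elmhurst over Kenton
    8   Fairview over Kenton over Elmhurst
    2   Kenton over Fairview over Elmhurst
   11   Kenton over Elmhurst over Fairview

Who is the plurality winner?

Fairview

First-place vote totals:
  Kenton: 13
  Fairview: 21
  Elmhurst: 5
Fairview has the most first-place votes.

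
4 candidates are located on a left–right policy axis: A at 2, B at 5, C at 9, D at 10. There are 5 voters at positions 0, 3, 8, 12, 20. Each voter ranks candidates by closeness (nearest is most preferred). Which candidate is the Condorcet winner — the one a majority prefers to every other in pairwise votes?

With single-peaked preferences on a line, the Condorcet winner is the candidate closest to the median voter.
The median voter (position 8) is closest to C at 9.
Check: C vs B — voters closer to C: 3 of 5.

C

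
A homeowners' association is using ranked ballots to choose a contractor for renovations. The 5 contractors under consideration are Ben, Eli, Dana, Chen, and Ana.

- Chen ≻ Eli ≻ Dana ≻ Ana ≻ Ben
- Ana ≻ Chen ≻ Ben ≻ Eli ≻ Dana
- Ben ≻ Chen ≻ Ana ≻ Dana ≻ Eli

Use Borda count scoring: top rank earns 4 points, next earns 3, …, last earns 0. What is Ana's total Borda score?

Borda scores:
  Ben: 0 + 2 + 4 = 6
  Eli: 3 + 1 + 0 = 4
  Dana: 2 + 0 + 1 = 3
  Chen: 4 + 3 + 3 = 10
  Ana: 1 + 4 + 2 = 7

7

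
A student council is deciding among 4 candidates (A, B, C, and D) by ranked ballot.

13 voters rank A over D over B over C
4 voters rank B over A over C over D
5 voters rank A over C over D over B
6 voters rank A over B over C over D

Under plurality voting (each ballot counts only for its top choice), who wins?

First-place vote totals:
  A: 24
  B: 4
  C: 0
  D: 0
A has the most first-place votes.

A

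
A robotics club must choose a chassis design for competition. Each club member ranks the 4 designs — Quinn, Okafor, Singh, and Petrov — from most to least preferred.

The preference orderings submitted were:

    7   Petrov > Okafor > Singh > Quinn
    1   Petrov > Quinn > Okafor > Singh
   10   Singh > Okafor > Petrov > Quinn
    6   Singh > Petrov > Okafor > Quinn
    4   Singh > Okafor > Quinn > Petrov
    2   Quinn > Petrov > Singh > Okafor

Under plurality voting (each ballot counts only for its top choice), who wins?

First-place vote totals:
  Quinn: 2
  Okafor: 0
  Singh: 20
  Petrov: 8
Singh has the most first-place votes.

Singh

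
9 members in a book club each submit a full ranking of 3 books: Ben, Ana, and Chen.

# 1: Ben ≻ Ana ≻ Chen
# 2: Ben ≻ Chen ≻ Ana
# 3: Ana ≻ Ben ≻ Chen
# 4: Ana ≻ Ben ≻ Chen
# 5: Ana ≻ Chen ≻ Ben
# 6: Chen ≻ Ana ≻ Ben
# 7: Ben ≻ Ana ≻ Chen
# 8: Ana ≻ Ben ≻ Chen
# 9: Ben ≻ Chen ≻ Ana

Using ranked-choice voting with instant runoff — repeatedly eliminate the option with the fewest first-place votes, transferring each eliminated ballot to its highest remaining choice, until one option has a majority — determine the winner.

Round 1: Ben 4, Ana 4, Chen 1. Chen has the fewest and is eliminated.
Round 2: Ana 5, Ben 4. Ana has a majority.

Ana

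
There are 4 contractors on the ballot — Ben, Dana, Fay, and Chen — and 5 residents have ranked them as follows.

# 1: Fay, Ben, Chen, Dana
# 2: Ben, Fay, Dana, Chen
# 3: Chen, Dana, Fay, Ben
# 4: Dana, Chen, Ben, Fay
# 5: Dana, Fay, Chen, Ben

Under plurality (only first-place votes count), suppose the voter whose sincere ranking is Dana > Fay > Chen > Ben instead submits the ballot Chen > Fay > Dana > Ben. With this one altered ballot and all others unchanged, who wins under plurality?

Chen

First-place totals with the altered ballot: Ben 1, Dana 1, Fay 1, Chen 2.
The switch changes the winner from Dana to Chen.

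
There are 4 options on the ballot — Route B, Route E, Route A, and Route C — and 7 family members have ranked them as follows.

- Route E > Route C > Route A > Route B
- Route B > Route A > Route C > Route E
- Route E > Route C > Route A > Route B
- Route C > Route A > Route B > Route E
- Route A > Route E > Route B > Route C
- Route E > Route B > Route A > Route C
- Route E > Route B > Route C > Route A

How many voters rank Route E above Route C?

Ballots ranking Route E above Route C: 5.
Ballots ranking Route C above Route E: 2.
So 5 of 7 voters prefer Route E to Route C.

5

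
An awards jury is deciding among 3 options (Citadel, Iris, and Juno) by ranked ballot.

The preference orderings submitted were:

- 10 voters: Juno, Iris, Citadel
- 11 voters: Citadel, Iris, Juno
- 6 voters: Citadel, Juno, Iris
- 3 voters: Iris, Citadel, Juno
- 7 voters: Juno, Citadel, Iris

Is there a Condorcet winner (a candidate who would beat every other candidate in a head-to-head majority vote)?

Yes

Head-to-head results (37 voters total):
Citadel vs Iris: Citadel wins 24–13.
Citadel vs Juno: Citadel wins 20–17.
Iris vs Juno: Juno wins 23–14.
Citadel beats each rival — Iris (24–13), Juno (20–17) — so Citadel is the Condorcet winner.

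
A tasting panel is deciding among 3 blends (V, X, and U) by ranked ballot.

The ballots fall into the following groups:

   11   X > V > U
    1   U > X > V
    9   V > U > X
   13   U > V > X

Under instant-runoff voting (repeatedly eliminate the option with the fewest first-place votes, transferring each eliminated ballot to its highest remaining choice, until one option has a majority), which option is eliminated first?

V

Round 1: U 14, X 11, V 9. V has the fewest and is eliminated.
Round 2: U 23, X 11. U has a majority.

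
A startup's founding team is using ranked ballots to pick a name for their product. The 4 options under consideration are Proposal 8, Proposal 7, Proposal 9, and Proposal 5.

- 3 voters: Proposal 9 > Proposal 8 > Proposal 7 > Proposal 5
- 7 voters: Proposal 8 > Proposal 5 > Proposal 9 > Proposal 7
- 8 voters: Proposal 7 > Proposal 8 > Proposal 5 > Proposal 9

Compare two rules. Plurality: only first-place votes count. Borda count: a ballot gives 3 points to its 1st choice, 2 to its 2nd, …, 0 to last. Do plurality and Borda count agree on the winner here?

Plurality first-place counts: Proposal 8 7, Proposal 7 8, Proposal 9 3, Proposal 5 0 → Proposal 7.
Borda totals: Proposal 8 43, Proposal 7 27, Proposal 9 16, Proposal 5 22 → Proposal 8.
The two rules disagree: plurality picks Proposal 7, Borda picks Proposal 8.

No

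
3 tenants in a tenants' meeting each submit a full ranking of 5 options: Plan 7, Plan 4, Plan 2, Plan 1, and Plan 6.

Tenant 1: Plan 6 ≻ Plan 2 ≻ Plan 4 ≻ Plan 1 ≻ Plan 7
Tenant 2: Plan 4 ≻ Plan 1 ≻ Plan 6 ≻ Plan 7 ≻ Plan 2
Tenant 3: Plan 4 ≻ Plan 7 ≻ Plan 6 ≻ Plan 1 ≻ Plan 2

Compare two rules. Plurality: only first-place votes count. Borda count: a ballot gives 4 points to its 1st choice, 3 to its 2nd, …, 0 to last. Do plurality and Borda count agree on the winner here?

Yes

Plurality first-place counts: Plan 7 0, Plan 4 2, Plan 2 0, Plan 1 0, Plan 6 1 → Plan 4.
Borda totals: Plan 7 4, Plan 4 10, Plan 2 3, Plan 1 5, Plan 6 8 → Plan 4.
The two rules agree on Plan 4.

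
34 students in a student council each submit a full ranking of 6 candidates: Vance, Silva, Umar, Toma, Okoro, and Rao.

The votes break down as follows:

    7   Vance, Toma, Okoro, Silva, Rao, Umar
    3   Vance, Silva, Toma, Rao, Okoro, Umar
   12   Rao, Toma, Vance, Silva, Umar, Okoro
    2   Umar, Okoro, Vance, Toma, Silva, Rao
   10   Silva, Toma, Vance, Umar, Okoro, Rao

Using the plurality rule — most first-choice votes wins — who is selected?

Rao

First-place vote totals:
  Vance: 10
  Silva: 10
  Umar: 2
  Toma: 0
  Okoro: 0
  Rao: 12
Rao has the most first-place votes.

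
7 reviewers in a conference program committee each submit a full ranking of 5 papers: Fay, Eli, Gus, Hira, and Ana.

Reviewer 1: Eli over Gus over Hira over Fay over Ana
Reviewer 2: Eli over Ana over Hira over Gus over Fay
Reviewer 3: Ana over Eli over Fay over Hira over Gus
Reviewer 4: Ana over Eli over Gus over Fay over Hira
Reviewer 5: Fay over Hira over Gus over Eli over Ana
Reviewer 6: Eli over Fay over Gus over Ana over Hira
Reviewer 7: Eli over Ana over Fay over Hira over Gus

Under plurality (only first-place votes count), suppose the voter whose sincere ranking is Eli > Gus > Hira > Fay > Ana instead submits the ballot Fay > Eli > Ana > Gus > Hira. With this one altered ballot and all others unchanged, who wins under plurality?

First-place totals with the altered ballot: Fay 2, Eli 3, Gus 0, Hira 0, Ana 2.
The winner is unchanged: still Eli.

Eli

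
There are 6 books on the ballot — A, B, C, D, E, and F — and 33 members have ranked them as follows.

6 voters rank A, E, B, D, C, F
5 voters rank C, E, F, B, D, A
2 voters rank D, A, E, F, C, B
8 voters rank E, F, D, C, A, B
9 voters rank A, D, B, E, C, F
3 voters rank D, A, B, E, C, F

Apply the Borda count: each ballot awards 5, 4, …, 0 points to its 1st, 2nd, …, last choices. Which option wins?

Borda scores:
  A: 6·5 + 5·0 + 2·4 + 8·1 + 9·5 + 3·4 = 103
  B: 6·3 + 5·2 + 2·0 + 8·0 + 9·3 + 3·3 = 64
  C: 6·1 + 5·5 + 2·1 + 8·2 + 9·1 + 3·1 = 61
  D: 6·2 + 5·1 + 2·5 + 8·3 + 9·4 + 3·5 = 102
  E: 6·4 + 5·4 + 2·3 + 8·5 + 9·2 + 3·2 = 114
  F: 6·0 + 5·3 + 2·2 + 8·4 + 9·0 + 3·0 = 51
E has the highest total.

E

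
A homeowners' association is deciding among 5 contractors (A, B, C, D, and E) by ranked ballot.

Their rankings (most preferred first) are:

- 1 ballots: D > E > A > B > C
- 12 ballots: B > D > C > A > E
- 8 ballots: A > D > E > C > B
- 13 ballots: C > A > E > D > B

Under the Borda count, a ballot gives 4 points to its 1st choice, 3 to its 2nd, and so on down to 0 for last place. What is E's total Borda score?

45

Borda scores:
  A: 2 + 12·1 + 8·4 + 13·3 = 85
  B: 1 + 12·4 + 8·0 + 13·0 = 49
  C: 0 + 12·2 + 8·1 + 13·4 = 84
  D: 4 + 12·3 + 8·3 + 13·1 = 77
  E: 3 + 12·0 + 8·2 + 13·2 = 45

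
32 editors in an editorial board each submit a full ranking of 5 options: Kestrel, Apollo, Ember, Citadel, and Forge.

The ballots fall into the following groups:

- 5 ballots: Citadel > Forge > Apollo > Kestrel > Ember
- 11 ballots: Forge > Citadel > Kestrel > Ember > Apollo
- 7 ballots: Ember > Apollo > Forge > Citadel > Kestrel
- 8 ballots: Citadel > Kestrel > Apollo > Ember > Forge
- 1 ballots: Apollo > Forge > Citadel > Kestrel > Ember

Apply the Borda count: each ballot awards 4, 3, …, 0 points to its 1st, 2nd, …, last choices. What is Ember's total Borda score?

47

Borda scores:
  Kestrel: 5·1 + 11·2 + 7·0 + 8·3 + 1 = 52
  Apollo: 5·2 + 11·0 + 7·3 + 8·2 + 4 = 51
  Ember: 5·0 + 11·1 + 7·4 + 8·1 + 0 = 47
  Citadel: 5·4 + 11·3 + 7·1 + 8·4 + 2 = 94
  Forge: 5·3 + 11·4 + 7·2 + 8·0 + 3 = 76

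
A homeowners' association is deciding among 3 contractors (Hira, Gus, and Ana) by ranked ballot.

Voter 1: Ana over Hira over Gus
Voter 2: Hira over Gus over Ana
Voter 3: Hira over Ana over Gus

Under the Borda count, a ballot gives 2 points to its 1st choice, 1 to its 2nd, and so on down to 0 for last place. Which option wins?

Hira

Borda scores:
  Hira: 1 + 2 + 2 = 5
  Gus: 0 + 1 + 0 = 1
  Ana: 2 + 0 + 1 = 3
Hira has the highest total.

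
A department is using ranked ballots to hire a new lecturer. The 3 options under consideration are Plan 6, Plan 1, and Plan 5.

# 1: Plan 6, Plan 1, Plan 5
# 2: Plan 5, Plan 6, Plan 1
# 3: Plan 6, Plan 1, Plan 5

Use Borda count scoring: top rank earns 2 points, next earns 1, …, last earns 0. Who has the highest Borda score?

Plan 6

Borda scores:
  Plan 6: 2 + 1 + 2 = 5
  Plan 1: 1 + 0 + 1 = 2
  Plan 5: 0 + 2 + 0 = 2
Plan 6 has the highest total.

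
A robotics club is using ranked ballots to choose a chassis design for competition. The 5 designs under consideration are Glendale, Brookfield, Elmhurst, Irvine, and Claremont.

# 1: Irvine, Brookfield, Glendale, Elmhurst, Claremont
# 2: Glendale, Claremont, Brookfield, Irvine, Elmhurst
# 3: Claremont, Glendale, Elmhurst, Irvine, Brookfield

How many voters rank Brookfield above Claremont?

1

Ballots ranking Brookfield above Claremont: 1.
Ballots ranking Claremont above Brookfield: 2.
So 1 of 3 voters prefer Brookfield to Claremont.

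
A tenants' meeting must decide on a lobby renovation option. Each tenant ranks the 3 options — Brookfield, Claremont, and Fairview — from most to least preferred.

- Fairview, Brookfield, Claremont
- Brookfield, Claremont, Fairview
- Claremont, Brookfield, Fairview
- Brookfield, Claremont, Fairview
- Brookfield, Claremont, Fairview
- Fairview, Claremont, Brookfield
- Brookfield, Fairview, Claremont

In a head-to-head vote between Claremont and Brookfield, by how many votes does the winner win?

3

Ballots ranking Claremont above Brookfield: 2.
Ballots ranking Brookfield above Claremont: 5.
Brookfield wins 5–2, a margin of 3.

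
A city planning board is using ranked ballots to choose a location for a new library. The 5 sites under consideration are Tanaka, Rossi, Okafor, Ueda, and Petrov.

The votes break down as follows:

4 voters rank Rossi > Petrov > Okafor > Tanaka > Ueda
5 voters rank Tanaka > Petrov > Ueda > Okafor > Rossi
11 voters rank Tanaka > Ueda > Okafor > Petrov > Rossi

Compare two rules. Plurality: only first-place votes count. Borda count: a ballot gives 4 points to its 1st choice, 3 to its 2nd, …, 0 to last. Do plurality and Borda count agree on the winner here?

Yes

Plurality first-place counts: Tanaka 16, Rossi 4, Okafor 0, Ueda 0, Petrov 0 → Tanaka.
Borda totals: Tanaka 68, Rossi 16, Okafor 35, Ueda 43, Petrov 38 → Tanaka.
The two rules agree on Tanaka.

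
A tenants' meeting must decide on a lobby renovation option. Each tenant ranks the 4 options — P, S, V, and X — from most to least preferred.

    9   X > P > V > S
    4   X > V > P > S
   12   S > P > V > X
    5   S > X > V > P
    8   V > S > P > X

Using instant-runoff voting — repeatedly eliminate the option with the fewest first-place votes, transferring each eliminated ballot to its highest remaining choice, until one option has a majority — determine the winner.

S

Round 1: S 17, X 13, V 8, P 0. P has the fewest and is eliminated.
Round 2: S 17, X 13, V 8. V has the fewest and is eliminated.
Round 3: S 25, X 13. S has a majority.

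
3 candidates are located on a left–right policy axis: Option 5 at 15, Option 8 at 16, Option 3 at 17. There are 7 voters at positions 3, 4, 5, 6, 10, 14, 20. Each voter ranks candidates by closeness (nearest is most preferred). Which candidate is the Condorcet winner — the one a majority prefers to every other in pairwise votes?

Option 5

With single-peaked preferences on a line, the Condorcet winner is the candidate closest to the median voter.
The median voter (position 6) is closest to Option 5 at 15.
Check: Option 5 vs Option 8 — voters closer to Option 5: 6 of 7.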